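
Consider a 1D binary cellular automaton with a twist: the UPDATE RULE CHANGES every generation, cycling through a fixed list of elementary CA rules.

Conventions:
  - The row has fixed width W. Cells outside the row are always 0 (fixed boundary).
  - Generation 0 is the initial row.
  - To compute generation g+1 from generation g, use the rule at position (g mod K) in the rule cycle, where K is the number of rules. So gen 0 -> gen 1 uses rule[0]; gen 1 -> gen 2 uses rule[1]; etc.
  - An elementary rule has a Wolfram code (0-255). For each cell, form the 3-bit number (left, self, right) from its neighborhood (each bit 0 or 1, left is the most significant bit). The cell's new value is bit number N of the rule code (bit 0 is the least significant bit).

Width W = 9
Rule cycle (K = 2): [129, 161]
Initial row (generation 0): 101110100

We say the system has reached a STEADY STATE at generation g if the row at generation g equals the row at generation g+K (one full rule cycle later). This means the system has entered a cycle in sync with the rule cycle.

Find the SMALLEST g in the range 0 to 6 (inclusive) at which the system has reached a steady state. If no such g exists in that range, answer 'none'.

Gen 0: 101110100
Gen 1 (rule 129): 000100001
Gen 2 (rule 161): 110001100
Gen 3 (rule 129): 000100001
Gen 4 (rule 161): 110001100
Gen 5 (rule 129): 000100001
Gen 6 (rule 161): 110001100
Gen 7 (rule 129): 000100001
Gen 8 (rule 161): 110001100

Answer: 1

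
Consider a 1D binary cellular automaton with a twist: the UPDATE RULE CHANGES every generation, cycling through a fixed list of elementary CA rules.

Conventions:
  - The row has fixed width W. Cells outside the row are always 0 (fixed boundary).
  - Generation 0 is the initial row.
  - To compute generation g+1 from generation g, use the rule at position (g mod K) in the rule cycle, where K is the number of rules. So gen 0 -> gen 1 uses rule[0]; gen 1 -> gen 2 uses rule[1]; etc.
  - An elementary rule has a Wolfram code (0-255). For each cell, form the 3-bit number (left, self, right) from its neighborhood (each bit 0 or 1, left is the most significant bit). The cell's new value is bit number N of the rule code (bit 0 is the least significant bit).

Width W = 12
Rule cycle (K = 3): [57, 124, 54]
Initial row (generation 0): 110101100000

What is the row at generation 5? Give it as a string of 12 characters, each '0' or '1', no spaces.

Gen 0: 110101100000
Gen 1 (rule 57): 101011011111
Gen 2 (rule 124): 111111110001
Gen 3 (rule 54): 000000001011
Gen 4 (rule 57): 111111100110
Gen 5 (rule 124): 100000110111

Answer: 100000110111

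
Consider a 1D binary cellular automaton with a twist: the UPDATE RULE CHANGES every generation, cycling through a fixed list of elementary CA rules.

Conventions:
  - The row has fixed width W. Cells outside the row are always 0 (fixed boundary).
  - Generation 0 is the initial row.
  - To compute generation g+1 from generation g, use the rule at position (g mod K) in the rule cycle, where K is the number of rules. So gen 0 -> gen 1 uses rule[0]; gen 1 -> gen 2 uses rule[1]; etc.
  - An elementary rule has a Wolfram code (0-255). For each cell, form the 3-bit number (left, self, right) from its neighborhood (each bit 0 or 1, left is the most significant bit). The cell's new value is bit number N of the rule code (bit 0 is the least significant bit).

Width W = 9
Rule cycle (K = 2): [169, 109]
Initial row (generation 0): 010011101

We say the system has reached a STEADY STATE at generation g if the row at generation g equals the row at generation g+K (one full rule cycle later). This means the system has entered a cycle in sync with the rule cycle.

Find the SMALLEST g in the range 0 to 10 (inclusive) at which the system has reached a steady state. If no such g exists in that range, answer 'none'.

Answer: none

Derivation:
Gen 0: 010011101
Gen 1 (rule 169): 000011010
Gen 2 (rule 109): 111011110
Gen 3 (rule 169): 110111100
Gen 4 (rule 109): 111100101
Gen 5 (rule 169): 111000010
Gen 6 (rule 109): 101011010
Gen 7 (rule 169): 010110100
Gen 8 (rule 109): 011111101
Gen 9 (rule 169): 011111010
Gen 10 (rule 109): 010001110
Gen 11 (rule 169): 000101100
Gen 12 (rule 109): 110111101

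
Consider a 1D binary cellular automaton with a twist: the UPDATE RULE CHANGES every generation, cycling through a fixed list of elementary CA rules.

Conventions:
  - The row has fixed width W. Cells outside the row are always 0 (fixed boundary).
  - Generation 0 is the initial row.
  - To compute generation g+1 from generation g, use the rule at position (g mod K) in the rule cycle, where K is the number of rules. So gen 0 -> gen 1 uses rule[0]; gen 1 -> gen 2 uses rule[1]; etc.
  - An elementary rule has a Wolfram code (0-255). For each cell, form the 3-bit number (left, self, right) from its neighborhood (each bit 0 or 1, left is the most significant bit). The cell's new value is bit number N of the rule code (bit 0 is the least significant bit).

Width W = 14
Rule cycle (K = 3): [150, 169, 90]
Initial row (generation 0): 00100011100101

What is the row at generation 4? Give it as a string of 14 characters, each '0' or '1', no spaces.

Gen 0: 00100011100101
Gen 1 (rule 150): 01110101011101
Gen 2 (rule 169): 01101010111010
Gen 3 (rule 90): 11100000101001
Gen 4 (rule 150): 01010001101111

Answer: 01010001101111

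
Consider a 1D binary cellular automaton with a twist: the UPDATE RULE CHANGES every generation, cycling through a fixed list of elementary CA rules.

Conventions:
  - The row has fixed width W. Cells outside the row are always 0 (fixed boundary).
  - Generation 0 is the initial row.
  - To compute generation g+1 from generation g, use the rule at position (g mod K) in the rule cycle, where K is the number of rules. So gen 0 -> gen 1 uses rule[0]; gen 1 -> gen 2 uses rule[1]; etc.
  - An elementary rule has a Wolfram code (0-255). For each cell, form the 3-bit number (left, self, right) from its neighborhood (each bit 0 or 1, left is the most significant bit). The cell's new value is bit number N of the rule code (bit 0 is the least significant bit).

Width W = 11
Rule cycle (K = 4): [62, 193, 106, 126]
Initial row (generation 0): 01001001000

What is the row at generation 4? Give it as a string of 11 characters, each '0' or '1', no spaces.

Gen 0: 01001001000
Gen 1 (rule 62): 11111111100
Gen 2 (rule 193): 01111111101
Gen 3 (rule 106): 11000000110
Gen 4 (rule 126): 11100001111

Answer: 11100001111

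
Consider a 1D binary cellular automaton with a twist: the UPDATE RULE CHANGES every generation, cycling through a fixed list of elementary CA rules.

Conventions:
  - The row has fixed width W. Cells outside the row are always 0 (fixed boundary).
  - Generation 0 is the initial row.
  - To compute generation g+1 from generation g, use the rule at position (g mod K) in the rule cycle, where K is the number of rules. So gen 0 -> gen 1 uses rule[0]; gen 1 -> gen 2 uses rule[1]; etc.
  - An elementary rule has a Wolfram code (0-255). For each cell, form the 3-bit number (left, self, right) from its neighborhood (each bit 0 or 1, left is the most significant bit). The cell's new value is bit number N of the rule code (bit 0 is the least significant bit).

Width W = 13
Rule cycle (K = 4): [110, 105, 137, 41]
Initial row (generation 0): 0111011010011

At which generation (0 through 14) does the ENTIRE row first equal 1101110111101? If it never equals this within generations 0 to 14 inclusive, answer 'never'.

Answer: 14

Derivation:
Gen 0: 0111011010011
Gen 1 (rule 110): 1101111110111
Gen 2 (rule 105): 1111000011101
Gen 3 (rule 137): 1110011011000
Gen 4 (rule 41): 1000010110011
Gen 5 (rule 110): 1000111110111
Gen 6 (rule 105): 0010100011101
Gen 7 (rule 137): 1000001011000
Gen 8 (rule 41): 0011100110011
Gen 9 (rule 110): 0110101110111
Gen 10 (rule 105): 0111011011101
Gen 11 (rule 137): 0110010011000
Gen 12 (rule 41): 0100000010011
Gen 13 (rule 110): 1100000110111
Gen 14 (rule 105): 1101110111101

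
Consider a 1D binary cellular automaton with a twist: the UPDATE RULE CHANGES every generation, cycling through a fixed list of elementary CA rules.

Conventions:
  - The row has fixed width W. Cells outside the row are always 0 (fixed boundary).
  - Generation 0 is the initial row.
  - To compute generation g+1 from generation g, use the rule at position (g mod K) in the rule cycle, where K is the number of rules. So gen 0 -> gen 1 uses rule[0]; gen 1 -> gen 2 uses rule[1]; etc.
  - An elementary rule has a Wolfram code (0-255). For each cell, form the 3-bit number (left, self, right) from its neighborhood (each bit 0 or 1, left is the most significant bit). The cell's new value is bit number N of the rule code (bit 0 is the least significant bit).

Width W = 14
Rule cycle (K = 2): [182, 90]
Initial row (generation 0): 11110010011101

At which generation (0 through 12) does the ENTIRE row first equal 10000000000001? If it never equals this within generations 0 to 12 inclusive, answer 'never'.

Gen 0: 11110010011101
Gen 1 (rule 182): 01101111101011
Gen 2 (rule 90): 11101000100011
Gen 3 (rule 182): 01011101110100
Gen 4 (rule 90): 10010101010010
Gen 5 (rule 182): 11111111111111
Gen 6 (rule 90): 10000000000001
Gen 7 (rule 182): 11000000000011
Gen 8 (rule 90): 11100000000111
Gen 9 (rule 182): 01010000001010
Gen 10 (rule 90): 10001000010001
Gen 11 (rule 182): 11011100111011
Gen 12 (rule 90): 11010111101011

Answer: 6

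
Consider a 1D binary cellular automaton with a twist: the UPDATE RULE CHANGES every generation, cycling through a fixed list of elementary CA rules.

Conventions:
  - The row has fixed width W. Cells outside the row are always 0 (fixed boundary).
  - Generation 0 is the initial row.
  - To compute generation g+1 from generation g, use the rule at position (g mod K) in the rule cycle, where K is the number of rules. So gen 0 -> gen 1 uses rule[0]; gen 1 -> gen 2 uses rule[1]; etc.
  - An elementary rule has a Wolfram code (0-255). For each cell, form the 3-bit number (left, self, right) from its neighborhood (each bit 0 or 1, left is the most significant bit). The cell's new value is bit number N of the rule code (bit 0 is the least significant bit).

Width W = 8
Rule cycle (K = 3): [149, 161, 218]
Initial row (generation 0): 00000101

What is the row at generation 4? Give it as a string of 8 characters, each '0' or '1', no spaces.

Gen 0: 00000101
Gen 1 (rule 149): 11110101
Gen 2 (rule 161): 01101010
Gen 3 (rule 218): 11100001
Gen 4 (rule 149): 01011101

Answer: 01011101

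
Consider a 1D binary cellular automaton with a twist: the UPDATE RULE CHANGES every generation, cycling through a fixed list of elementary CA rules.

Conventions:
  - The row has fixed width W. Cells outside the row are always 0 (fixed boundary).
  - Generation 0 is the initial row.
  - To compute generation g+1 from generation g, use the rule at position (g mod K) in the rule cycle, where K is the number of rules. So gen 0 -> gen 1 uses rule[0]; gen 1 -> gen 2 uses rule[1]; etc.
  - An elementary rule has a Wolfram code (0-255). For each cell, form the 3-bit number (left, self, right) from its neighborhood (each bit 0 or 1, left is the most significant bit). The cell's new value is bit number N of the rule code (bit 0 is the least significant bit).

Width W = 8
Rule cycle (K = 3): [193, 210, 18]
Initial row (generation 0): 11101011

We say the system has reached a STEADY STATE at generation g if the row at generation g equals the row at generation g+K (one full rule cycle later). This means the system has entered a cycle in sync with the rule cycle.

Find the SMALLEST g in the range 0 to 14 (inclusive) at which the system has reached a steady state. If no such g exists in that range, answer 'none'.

Answer: 6

Derivation:
Gen 0: 11101011
Gen 1 (rule 193): 01100001
Gen 2 (rule 210): 10110010
Gen 3 (rule 18): 00001101
Gen 4 (rule 193): 11100100
Gen 5 (rule 210): 01111010
Gen 6 (rule 18): 10000001
Gen 7 (rule 193): 00111100
Gen 8 (rule 210): 01011110
Gen 9 (rule 18): 10000001
Gen 10 (rule 193): 00111100
Gen 11 (rule 210): 01011110
Gen 12 (rule 18): 10000001
Gen 13 (rule 193): 00111100
Gen 14 (rule 210): 01011110
Gen 15 (rule 18): 10000001
Gen 16 (rule 193): 00111100
Gen 17 (rule 210): 01011110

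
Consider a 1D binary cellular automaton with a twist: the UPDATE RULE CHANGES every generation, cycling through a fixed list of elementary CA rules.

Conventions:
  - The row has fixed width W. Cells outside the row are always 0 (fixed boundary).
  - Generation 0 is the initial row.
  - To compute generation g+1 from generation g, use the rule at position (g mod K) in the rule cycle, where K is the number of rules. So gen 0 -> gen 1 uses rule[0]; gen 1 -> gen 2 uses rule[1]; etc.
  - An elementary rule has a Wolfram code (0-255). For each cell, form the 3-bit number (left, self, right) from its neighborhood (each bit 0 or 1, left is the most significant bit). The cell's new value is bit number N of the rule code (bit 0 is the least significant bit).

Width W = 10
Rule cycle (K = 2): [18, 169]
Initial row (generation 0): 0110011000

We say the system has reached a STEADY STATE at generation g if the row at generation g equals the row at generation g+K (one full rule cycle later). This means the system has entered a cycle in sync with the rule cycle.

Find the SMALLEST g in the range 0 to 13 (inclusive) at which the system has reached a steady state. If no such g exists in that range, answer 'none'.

Answer: 13

Derivation:
Gen 0: 0110011000
Gen 1 (rule 18): 1001100100
Gen 2 (rule 169): 0001000001
Gen 3 (rule 18): 0010100010
Gen 4 (rule 169): 1001001000
Gen 5 (rule 18): 0110110100
Gen 6 (rule 169): 0101101001
Gen 7 (rule 18): 1000000110
Gen 8 (rule 169): 0011110100
Gen 9 (rule 18): 0100000010
Gen 10 (rule 169): 0001111000
Gen 11 (rule 18): 0010000100
Gen 12 (rule 169): 1000110001
Gen 13 (rule 18): 0101001010
Gen 14 (rule 169): 0010000100
Gen 15 (rule 18): 0101001010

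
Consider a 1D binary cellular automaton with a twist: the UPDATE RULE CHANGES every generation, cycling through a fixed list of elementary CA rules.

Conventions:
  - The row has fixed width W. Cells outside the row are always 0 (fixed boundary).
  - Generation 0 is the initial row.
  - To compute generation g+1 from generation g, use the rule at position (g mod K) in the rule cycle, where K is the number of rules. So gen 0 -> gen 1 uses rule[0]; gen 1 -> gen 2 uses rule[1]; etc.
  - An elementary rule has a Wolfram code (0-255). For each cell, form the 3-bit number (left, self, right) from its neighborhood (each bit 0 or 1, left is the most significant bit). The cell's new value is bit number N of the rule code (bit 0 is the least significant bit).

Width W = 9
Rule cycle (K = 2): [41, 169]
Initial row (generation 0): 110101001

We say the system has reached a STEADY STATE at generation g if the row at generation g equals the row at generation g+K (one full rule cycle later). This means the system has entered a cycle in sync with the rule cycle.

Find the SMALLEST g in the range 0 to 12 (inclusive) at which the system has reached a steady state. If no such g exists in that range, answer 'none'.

Answer: 3

Derivation:
Gen 0: 110101001
Gen 1 (rule 41): 101010000
Gen 2 (rule 169): 010100111
Gen 3 (rule 41): 001000100
Gen 4 (rule 169): 100010001
Gen 5 (rule 41): 001000100
Gen 6 (rule 169): 100010001
Gen 7 (rule 41): 001000100
Gen 8 (rule 169): 100010001
Gen 9 (rule 41): 001000100
Gen 10 (rule 169): 100010001
Gen 11 (rule 41): 001000100
Gen 12 (rule 169): 100010001
Gen 13 (rule 41): 001000100
Gen 14 (rule 169): 100010001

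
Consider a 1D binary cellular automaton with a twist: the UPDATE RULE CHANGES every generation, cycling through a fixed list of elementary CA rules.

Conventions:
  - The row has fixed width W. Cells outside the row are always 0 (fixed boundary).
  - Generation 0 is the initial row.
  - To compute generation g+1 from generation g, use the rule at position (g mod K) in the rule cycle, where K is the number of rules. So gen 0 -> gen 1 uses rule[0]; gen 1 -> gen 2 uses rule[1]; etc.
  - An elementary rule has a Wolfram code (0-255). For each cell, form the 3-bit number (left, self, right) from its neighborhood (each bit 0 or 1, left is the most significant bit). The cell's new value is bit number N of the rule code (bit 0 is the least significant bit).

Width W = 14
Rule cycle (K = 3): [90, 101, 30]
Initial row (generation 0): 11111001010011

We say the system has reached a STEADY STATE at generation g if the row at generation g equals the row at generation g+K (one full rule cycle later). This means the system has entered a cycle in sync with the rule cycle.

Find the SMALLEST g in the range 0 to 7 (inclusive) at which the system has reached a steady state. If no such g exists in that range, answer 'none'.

Gen 0: 11111001010011
Gen 1 (rule 90): 10001110001111
Gen 2 (rule 101): 10100010100001
Gen 3 (rule 30): 10110110110011
Gen 4 (rule 90): 00110110111111
Gen 5 (rule 101): 10011011000001
Gen 6 (rule 30): 11110010100011
Gen 7 (rule 90): 10011100010111
Gen 8 (rule 101): 10000101011001
Gen 9 (rule 30): 11001101010111
Gen 10 (rule 90): 11111100000101

Answer: none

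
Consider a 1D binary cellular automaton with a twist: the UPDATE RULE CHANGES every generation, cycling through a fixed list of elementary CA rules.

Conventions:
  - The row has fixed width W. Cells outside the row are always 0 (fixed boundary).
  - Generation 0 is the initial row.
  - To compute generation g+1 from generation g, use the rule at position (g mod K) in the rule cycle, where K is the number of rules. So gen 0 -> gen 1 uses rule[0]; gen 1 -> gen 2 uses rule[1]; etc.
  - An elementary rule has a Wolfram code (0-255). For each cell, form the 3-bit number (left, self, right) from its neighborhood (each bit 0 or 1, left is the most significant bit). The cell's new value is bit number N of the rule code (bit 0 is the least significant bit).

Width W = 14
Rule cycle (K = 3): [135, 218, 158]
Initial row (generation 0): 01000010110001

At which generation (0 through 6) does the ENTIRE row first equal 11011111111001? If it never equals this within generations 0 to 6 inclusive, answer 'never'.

Answer: never

Derivation:
Gen 0: 01000010110001
Gen 1 (rule 135): 11011110000111
Gen 2 (rule 218): 11011111001111
Gen 3 (rule 158): 10011110111110
Gen 4 (rule 135): 10101100011100
Gen 5 (rule 218): 00001110111110
Gen 6 (rule 158): 00011100111101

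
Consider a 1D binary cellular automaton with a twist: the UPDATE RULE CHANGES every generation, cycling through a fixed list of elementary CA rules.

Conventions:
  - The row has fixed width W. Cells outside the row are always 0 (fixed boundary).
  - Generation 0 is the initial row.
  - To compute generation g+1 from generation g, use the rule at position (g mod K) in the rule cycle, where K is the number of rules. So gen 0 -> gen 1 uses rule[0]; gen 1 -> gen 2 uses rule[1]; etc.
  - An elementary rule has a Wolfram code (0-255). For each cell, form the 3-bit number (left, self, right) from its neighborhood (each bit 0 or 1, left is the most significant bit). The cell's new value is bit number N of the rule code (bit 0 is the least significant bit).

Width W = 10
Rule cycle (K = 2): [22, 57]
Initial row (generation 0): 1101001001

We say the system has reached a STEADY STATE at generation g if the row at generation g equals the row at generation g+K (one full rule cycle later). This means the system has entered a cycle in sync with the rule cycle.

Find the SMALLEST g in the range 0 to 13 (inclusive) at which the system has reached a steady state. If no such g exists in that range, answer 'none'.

Gen 0: 1101001001
Gen 1 (rule 22): 0001111111
Gen 2 (rule 57): 1101000000
Gen 3 (rule 22): 0001100000
Gen 4 (rule 57): 1101011111
Gen 5 (rule 22): 0001000000
Gen 6 (rule 57): 1100111111
Gen 7 (rule 22): 0011000000
Gen 8 (rule 57): 1010111111
Gen 9 (rule 22): 1010000000
Gen 10 (rule 57): 0101111111
Gen 11 (rule 22): 1100000000
Gen 12 (rule 57): 1011111111
Gen 13 (rule 22): 1000000000
Gen 14 (rule 57): 0111111111
Gen 15 (rule 22): 1000000000

Answer: 13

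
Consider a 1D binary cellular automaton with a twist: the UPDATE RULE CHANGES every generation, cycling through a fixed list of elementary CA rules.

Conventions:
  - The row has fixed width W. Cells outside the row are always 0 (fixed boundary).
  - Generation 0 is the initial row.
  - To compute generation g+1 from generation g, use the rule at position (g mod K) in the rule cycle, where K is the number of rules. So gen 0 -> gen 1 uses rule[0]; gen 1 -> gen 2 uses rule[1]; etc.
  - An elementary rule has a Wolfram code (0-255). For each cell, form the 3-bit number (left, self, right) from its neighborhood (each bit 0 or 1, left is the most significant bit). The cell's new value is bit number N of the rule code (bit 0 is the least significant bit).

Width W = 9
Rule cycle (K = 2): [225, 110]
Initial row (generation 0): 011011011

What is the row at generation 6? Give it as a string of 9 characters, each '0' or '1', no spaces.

Gen 0: 011011011
Gen 1 (rule 225): 001101101
Gen 2 (rule 110): 011111111
Gen 3 (rule 225): 001111111
Gen 4 (rule 110): 011000001
Gen 5 (rule 225): 001011100
Gen 6 (rule 110): 011110100

Answer: 011110100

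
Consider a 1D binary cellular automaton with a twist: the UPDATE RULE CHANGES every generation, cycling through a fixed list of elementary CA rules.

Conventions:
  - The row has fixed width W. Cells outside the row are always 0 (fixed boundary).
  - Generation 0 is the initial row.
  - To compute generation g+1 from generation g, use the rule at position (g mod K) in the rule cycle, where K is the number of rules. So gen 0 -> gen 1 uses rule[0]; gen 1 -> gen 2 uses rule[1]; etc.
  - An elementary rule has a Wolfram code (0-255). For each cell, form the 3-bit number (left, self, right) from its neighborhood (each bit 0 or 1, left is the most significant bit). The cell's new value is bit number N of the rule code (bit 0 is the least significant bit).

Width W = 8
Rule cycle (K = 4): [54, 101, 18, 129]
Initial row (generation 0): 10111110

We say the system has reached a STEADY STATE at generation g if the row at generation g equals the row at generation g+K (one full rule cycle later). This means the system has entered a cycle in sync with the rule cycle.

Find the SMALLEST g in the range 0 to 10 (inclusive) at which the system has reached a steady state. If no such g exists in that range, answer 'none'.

Gen 0: 10111110
Gen 1 (rule 54): 11000001
Gen 2 (rule 101): 01011101
Gen 3 (rule 18): 10000000
Gen 4 (rule 129): 00111111
Gen 5 (rule 54): 01000000
Gen 6 (rule 101): 01011111
Gen 7 (rule 18): 10000000
Gen 8 (rule 129): 00111111
Gen 9 (rule 54): 01000000
Gen 10 (rule 101): 01011111
Gen 11 (rule 18): 10000000
Gen 12 (rule 129): 00111111
Gen 13 (rule 54): 01000000
Gen 14 (rule 101): 01011111

Answer: 3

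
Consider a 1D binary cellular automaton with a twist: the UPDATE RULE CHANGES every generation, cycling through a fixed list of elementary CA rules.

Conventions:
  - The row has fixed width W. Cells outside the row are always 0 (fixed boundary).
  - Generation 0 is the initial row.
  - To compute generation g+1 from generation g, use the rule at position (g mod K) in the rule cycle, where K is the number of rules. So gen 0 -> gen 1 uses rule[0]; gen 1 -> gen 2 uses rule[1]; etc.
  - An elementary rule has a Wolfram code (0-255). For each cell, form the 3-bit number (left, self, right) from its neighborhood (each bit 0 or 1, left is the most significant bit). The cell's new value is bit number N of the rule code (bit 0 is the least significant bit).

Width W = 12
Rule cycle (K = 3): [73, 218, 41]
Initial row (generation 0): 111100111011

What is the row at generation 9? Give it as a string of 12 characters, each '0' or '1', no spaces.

Answer: 110100000000

Derivation:
Gen 0: 111100111011
Gen 1 (rule 73): 100100101011
Gen 2 (rule 218): 011011000011
Gen 3 (rule 41): 010110011010
Gen 4 (rule 73): 000110011000
Gen 5 (rule 218): 001111111100
Gen 6 (rule 41): 101000000001
Gen 7 (rule 73): 000011111100
Gen 8 (rule 218): 000111111110
Gen 9 (rule 41): 110100000000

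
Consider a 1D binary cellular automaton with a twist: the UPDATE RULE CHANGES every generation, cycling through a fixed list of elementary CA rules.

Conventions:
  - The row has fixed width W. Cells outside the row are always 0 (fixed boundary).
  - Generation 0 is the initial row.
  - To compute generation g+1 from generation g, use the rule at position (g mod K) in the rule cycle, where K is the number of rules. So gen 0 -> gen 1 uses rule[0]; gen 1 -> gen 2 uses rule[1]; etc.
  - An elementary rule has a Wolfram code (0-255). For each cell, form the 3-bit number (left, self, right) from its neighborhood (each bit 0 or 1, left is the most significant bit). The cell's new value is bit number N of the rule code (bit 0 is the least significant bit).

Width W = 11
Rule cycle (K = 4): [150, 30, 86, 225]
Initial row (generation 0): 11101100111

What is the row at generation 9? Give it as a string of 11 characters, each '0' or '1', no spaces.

Answer: 10001100111

Derivation:
Gen 0: 11101100111
Gen 1 (rule 150): 01000011010
Gen 2 (rule 30): 11100110011
Gen 3 (rule 86): 00111011101
Gen 4 (rule 225): 10011101110
Gen 5 (rule 150): 11101000101
Gen 6 (rule 30): 10001101101
Gen 7 (rule 86): 11010100101
Gen 8 (rule 225): 01101000010
Gen 9 (rule 150): 10001100111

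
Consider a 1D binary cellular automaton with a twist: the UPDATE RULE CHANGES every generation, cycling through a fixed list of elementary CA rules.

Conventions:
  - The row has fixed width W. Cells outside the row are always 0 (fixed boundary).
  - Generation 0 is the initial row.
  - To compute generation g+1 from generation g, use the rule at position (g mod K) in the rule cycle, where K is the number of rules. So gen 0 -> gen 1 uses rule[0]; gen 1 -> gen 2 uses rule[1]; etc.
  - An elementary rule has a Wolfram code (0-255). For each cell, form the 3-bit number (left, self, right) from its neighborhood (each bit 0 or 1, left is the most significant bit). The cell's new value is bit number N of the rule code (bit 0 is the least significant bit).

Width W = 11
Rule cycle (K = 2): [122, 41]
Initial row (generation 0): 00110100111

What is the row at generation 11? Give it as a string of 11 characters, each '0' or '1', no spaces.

Answer: 00010100101

Derivation:
Gen 0: 00110100111
Gen 1 (rule 122): 01111011101
Gen 2 (rule 41): 01000110010
Gen 3 (rule 122): 10101111101
Gen 4 (rule 41): 01011000010
Gen 5 (rule 122): 10111100101
Gen 6 (rule 41): 01100000010
Gen 7 (rule 122): 11110000101
Gen 8 (rule 41): 10000110010
Gen 9 (rule 122): 01001111101
Gen 10 (rule 41): 00001000010
Gen 11 (rule 122): 00010100101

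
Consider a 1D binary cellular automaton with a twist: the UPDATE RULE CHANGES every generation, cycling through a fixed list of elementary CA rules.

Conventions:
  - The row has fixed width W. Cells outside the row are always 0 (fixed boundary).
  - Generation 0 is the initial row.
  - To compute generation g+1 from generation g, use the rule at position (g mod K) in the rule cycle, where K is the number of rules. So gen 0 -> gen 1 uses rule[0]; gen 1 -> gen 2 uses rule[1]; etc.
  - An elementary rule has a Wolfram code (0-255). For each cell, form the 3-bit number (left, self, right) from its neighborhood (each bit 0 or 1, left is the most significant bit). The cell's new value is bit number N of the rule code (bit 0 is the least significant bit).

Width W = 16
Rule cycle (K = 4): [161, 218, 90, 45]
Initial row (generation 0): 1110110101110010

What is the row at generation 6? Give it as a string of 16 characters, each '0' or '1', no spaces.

Gen 0: 1110110101110010
Gen 1 (rule 161): 0101001010100000
Gen 2 (rule 218): 1000110000010000
Gen 3 (rule 90): 0101111000101000
Gen 4 (rule 45): 0111000010111011
Gen 5 (rule 161): 0010011001010100
Gen 6 (rule 218): 0101111110000010

Answer: 0101111110000010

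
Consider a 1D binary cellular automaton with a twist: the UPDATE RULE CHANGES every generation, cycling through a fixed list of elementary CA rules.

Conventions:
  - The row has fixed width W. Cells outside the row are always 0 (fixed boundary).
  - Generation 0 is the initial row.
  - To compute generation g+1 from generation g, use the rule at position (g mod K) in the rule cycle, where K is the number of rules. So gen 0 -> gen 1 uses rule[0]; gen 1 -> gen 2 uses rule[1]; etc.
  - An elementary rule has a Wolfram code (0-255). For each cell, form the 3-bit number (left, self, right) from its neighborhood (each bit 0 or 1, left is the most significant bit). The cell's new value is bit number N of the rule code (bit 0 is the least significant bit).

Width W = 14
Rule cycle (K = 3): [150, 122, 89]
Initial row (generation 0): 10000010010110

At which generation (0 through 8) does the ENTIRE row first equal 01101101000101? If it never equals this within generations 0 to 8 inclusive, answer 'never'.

Gen 0: 10000010010110
Gen 1 (rule 150): 11000111110001
Gen 2 (rule 122): 11101100011010
Gen 3 (rule 89): 10101111011001
Gen 4 (rule 150): 10100110000111
Gen 5 (rule 122): 01011111001101
Gen 6 (rule 89): 00010001101100
Gen 7 (rule 150): 00111010000010
Gen 8 (rule 122): 01101101000101

Answer: 8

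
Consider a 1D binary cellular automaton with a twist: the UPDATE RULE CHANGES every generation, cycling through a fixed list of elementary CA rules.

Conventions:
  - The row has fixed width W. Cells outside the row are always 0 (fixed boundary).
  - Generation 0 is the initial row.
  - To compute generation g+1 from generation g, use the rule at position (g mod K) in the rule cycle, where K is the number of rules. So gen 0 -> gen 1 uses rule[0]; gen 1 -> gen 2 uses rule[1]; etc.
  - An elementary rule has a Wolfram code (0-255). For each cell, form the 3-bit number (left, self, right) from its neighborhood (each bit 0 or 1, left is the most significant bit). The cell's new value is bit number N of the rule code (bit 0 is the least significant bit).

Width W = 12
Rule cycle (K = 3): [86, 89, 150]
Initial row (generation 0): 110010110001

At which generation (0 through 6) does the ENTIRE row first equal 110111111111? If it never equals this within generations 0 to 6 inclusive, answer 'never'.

Gen 0: 110010110001
Gen 1 (rule 86): 011110011011
Gen 2 (rule 89): 010011011011
Gen 3 (rule 150): 111100000000
Gen 4 (rule 86): 000110000000
Gen 5 (rule 89): 110111111111
Gen 6 (rule 150): 000011111110

Answer: 5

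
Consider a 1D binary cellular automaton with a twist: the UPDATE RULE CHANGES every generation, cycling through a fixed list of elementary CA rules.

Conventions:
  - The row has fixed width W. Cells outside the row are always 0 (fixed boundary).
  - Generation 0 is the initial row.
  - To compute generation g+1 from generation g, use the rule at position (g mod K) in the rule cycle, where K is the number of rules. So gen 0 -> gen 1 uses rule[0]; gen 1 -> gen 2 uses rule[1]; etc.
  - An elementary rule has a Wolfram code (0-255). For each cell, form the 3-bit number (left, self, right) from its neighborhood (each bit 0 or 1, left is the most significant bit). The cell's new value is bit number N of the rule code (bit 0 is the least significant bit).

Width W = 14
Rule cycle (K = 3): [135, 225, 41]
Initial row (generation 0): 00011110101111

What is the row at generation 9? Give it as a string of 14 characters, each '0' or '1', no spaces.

Gen 0: 00011110101111
Gen 1 (rule 135): 11101100100110
Gen 2 (rule 225): 01110100000010
Gen 3 (rule 41): 01001001111000
Gen 4 (rule 135): 11011010110011
Gen 5 (rule 225): 01101101010001
Gen 6 (rule 41): 01011010100100
Gen 7 (rule 135): 11000010101101
Gen 8 (rule 225): 01011001010110
Gen 9 (rule 41): 00110000101100

Answer: 00110000101100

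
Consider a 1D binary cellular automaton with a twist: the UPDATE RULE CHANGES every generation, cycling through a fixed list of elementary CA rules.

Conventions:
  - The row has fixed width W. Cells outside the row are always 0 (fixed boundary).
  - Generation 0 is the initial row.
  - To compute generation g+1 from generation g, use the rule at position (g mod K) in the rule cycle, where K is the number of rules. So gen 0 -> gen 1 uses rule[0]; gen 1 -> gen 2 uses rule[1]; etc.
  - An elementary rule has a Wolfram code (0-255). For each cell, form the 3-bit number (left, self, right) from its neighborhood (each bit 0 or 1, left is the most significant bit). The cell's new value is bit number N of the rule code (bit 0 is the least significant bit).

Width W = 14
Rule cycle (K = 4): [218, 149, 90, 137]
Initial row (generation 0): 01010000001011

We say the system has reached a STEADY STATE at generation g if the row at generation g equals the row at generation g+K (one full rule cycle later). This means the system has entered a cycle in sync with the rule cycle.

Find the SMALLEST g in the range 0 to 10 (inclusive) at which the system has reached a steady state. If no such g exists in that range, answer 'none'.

Answer: none

Derivation:
Gen 0: 01010000001011
Gen 1 (rule 218): 10001000010011
Gen 2 (rule 149): 11101111011000
Gen 3 (rule 90): 10101001011100
Gen 4 (rule 137): 00000000011001
Gen 5 (rule 218): 00000000111110
Gen 6 (rule 149): 11111110011101
Gen 7 (rule 90): 10000011110100
Gen 8 (rule 137): 00111011100001
Gen 9 (rule 218): 01111011110010
Gen 10 (rule 149): 00110001101011
Gen 11 (rule 90): 01111011100011
Gen 12 (rule 137): 01110011001010
Gen 13 (rule 218): 11111111110001
Gen 14 (rule 149): 01111111101101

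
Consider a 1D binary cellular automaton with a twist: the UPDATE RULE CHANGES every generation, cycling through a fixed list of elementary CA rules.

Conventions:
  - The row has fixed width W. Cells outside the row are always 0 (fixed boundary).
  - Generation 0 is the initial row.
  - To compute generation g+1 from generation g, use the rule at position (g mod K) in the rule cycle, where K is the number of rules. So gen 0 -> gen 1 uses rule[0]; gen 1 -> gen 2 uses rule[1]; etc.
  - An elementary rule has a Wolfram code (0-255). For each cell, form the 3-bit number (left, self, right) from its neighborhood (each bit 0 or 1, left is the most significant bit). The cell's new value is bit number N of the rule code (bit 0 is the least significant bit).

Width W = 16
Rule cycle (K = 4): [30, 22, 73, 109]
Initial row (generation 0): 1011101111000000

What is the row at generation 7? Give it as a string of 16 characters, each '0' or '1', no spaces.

Answer: 0011011111111011

Derivation:
Gen 0: 1011101111000000
Gen 1 (rule 30): 1010001000100000
Gen 2 (rule 22): 1011011101110000
Gen 3 (rule 73): 0011010101010111
Gen 4 (rule 109): 1011111111111101
Gen 5 (rule 30): 1010000000000001
Gen 6 (rule 22): 1011000000000011
Gen 7 (rule 73): 0011011111111011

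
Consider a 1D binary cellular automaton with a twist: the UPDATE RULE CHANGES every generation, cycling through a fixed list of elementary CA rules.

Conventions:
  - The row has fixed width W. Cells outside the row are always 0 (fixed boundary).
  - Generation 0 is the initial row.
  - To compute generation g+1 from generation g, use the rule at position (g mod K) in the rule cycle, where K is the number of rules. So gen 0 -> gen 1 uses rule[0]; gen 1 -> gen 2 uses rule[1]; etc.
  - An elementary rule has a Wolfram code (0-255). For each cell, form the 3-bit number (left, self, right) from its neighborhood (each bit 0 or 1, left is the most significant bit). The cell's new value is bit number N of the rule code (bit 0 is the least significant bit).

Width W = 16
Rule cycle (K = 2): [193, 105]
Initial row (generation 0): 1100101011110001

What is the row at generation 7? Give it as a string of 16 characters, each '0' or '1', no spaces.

Answer: 1100111110000111

Derivation:
Gen 0: 1100101011110001
Gen 1 (rule 193): 0100000001110100
Gen 2 (rule 105): 0001111101011001
Gen 3 (rule 193): 1100111100001000
Gen 4 (rule 105): 1100100101100011
Gen 5 (rule 193): 0100000000101001
Gen 6 (rule 105): 0001111110010000
Gen 7 (rule 193): 1100111110000111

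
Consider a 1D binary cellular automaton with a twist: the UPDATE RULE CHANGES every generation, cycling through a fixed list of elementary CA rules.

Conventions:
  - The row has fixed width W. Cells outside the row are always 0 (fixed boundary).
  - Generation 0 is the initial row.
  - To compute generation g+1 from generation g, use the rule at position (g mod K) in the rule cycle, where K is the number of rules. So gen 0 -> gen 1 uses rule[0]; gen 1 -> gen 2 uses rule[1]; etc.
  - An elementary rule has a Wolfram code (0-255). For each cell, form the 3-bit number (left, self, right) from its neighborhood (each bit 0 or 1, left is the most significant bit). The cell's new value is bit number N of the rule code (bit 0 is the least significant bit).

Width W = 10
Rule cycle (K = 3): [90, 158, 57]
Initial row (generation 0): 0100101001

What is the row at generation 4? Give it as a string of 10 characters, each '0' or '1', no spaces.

Gen 0: 0100101001
Gen 1 (rule 90): 1011000110
Gen 2 (rule 158): 1010101101
Gen 3 (rule 57): 0101011010
Gen 4 (rule 90): 1000011001

Answer: 1000011001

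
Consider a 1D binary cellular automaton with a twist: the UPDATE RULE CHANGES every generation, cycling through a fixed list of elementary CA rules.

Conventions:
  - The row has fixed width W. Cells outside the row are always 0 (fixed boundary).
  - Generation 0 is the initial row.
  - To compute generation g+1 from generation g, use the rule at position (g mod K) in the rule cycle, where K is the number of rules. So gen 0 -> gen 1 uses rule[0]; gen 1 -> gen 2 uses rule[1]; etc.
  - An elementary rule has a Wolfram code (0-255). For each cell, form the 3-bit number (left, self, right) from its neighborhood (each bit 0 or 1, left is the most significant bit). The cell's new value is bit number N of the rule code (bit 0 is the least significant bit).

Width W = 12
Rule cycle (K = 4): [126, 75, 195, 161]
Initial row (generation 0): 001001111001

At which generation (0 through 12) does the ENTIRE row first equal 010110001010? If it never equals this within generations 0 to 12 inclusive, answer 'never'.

Answer: 3

Derivation:
Gen 0: 001001111001
Gen 1 (rule 126): 011111001111
Gen 2 (rule 75): 110001011001
Gen 3 (rule 195): 010110001010
Gen 4 (rule 161): 001000100100
Gen 5 (rule 126): 011101111110
Gen 6 (rule 75): 110101000010
Gen 7 (rule 195): 010000011100
Gen 8 (rule 161): 000111001001
Gen 9 (rule 126): 001101111111
Gen 10 (rule 75): 111101000001
Gen 11 (rule 195): 011100011110
Gen 12 (rule 161): 001001001100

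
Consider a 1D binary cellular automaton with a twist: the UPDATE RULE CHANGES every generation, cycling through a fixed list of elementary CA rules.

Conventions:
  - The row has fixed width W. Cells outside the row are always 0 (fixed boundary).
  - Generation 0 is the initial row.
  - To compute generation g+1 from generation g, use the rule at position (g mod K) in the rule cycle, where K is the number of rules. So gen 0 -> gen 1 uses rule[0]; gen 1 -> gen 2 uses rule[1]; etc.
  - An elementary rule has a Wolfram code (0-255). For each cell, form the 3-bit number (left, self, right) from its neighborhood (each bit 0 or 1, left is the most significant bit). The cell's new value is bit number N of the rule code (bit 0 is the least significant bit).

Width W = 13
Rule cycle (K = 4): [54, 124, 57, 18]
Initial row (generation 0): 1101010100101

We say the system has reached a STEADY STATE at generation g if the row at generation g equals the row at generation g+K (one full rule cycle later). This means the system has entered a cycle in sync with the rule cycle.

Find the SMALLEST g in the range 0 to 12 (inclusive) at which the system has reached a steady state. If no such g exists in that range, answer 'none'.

Answer: 12

Derivation:
Gen 0: 1101010100101
Gen 1 (rule 54): 0011111111111
Gen 2 (rule 124): 0010000000001
Gen 3 (rule 57): 1001111111100
Gen 4 (rule 18): 0110000000010
Gen 5 (rule 54): 1001000000111
Gen 6 (rule 124): 1101100000101
Gen 7 (rule 57): 1011011110010
Gen 8 (rule 18): 0000000001101
Gen 9 (rule 54): 0000000010011
Gen 10 (rule 124): 0000000011011
Gen 11 (rule 57): 1111111010110
Gen 12 (rule 18): 0000000000001
Gen 13 (rule 54): 0000000000011
Gen 14 (rule 124): 0000000000011
Gen 15 (rule 57): 1111111111010
Gen 16 (rule 18): 0000000000001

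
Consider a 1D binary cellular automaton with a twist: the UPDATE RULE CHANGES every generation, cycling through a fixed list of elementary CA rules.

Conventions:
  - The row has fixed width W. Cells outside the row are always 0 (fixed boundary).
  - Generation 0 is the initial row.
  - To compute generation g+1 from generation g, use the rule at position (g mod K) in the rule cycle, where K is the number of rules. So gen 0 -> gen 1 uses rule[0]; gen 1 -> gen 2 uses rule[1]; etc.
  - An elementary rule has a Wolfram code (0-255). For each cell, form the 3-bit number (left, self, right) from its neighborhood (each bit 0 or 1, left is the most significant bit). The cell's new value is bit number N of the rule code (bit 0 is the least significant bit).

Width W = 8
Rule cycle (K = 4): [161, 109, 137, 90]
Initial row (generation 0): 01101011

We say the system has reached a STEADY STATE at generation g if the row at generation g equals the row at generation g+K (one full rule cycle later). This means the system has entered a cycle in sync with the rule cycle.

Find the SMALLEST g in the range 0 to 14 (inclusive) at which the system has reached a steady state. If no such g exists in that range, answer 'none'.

Gen 0: 01101011
Gen 1 (rule 161): 00010100
Gen 2 (rule 109): 11011101
Gen 3 (rule 137): 10011000
Gen 4 (rule 90): 01111100
Gen 5 (rule 161): 00111001
Gen 6 (rule 109): 10101001
Gen 7 (rule 137): 00000000
Gen 8 (rule 90): 00000000
Gen 9 (rule 161): 11111111
Gen 10 (rule 109): 10000001
Gen 11 (rule 137): 00111100
Gen 12 (rule 90): 01100110
Gen 13 (rule 161): 00000000
Gen 14 (rule 109): 11111111
Gen 15 (rule 137): 11111110
Gen 16 (rule 90): 10000011
Gen 17 (rule 161): 00111000
Gen 18 (rule 109): 10101011

Answer: none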